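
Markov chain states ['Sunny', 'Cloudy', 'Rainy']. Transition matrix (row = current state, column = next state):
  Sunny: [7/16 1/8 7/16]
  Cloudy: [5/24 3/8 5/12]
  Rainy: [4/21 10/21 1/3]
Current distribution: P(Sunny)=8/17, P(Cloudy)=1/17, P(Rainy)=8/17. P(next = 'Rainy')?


P(next=Rainy) = Σᵢ P(now=i)×P(i→Rainy)
= 8/17×7/16 + 1/17×5/12 + 8/17×1/3
= 7/34 + 5/204 + 8/51 = 79/204

P = 79/204 ≈ 0.3873


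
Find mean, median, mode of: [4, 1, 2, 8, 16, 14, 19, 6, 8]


Sorted: [1, 2, 4, 6, 8, 8, 14, 16, 19]
Mean = 78/9 = 26/3
Median = 8
Freq: {4: 1, 1: 1, 2: 1, 8: 2, 16: 1, 14: 1, 19: 1, 6: 1}
Mode: [8]

Mean=26/3, Median=8, Mode=8


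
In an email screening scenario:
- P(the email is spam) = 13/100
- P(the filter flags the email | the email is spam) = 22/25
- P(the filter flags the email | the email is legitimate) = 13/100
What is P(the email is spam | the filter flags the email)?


Using Bayes' theorem:
P(A|B) = P(B|A)·P(A) / P(B)

P(the filter flags the email) = 22/25 × 13/100 + 13/100 × 87/100
= 143/1250 + 1131/10000 = 91/400

P(the email is spam|the filter flags the email) = (143/1250) / (91/400) = 88/175

P(the email is spam|the filter flags the email) = 88/175 ≈ 50.29%


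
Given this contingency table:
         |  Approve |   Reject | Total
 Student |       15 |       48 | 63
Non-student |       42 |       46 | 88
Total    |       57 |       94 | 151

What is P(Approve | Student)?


P(Approve | Student) = 15/(15+48) = 15/63 = 5/21

P(Approve|Student) = 5/21 ≈ 23.81%


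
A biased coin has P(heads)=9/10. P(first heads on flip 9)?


Geometric: P(X=9) = (1-p)^(k-1)×p = (1/10)^8×9/10 = 9/1000000000

P(X=9) = 9/1000000000 ≈ 0.00%


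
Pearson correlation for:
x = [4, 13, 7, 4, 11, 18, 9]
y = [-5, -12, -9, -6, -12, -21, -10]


n=7, Σx=66, Σy=-75, Σxy=-863, Σx²=776, Σy²=971
r = (7×(-863) - 66×(-75))/√((7×776 - 66²)(7×971 - (-75)²))
= -1091/√(1076×1172) = -1091/√1261072 ≈ -1091/1122.9746 ≈ -0.9715

r ≈ -0.9715


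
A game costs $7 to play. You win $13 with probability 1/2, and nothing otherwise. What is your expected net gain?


E[gain] = (13-7)×1/2 + (-7)×1/2
= 3 - 7/2 = -1/2

Expected net gain = $-1/2 ≈ $-0.50


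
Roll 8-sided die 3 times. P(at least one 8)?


P(no 8)^3 = (7/8)^3 = 343/512
P(≥1) = 1 - 343/512 = 169/512

P = 169/512 ≈ 33.01%


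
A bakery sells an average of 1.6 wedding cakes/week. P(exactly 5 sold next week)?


Poisson(λ=1.6): P(X=5) = e^(-λ)×λ^k/k!
= e^(-1.6) × 1.6^5 / 5!
≈ 0.201896518 × 10.48576 / 120 ≈ 0.017642

P(X=5) ≈ 0.017642 ≈ 1.76%


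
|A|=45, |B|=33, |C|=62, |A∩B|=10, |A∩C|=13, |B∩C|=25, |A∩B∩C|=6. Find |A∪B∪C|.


|A∪B∪C| = 45+33+62-10-13-25+6 = 98

|A∪B∪C| = 98


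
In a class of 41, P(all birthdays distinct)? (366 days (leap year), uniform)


P(all different) = Π(366-i)/366 for i=0..40
= (366/366)×(365/366)×...×(326/366)
= 0.097493

P ≈ 0.0975 ≈ 9.75%


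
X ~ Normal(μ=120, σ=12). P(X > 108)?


z = (108-120)/12 = -1.0
P(X > 108) = 1 - P(Z ≤ -1.0) = 1 - 0.1587 = 0.8413

P(X > 108) ≈ 0.8413


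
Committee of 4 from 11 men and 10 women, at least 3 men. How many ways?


Count by #men:
  3M,1W: C(11,3)×C(10,1)=1650
  4M,0W: C(11,4)×C(10,0)=330
Total = 1980

1980


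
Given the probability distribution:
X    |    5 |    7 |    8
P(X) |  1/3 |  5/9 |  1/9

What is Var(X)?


E[X] = 58/9
E[X²] = 128/3
Var(X) = E[X²] - (E[X])² = 128/3 - 3364/81 = 92/81

Var(X) = 92/81 ≈ 1.1358


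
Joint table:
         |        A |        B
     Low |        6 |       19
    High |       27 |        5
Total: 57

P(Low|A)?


P(Low|A) = 6/(6+27) = 6/33 = 2/11

P = 2/11 ≈ 18.18%


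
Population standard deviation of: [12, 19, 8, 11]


Mean = 50/4 = 25/2
  (12-25/2)²=1/4
  (19-25/2)²=169/4
  (8-25/2)²=81/4
  (11-25/2)²=9/4
Σ(x-μ)² = 65
σ² = 65/4

σ = √(65/4) ≈ 4.0311


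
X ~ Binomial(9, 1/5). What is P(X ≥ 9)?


P(X ≥ 9) = Σ P(X=i) for i=9..9
P(X=9) = 1/1953125
Sum = 1/1953125

P(X ≥ 9) = 1/1953125 ≈ 0.00%


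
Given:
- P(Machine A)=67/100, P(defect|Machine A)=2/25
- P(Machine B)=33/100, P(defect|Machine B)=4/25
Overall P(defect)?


P(B) = Σ P(B|Aᵢ)×P(Aᵢ)
  2/25×67/100 = 67/1250
  4/25×33/100 = 33/625
Sum = 133/1250

P(defect) = 133/1250 ≈ 10.64%


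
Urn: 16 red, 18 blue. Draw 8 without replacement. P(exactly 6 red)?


Hypergeometric: C(16,6)×C(18,2)/C(34,8)
= 8008×153/18156204 = 182/2697

P(X=6) = 182/2697 ≈ 6.75%


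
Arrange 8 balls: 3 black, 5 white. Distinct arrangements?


8!/(3!×5!) = 56

56


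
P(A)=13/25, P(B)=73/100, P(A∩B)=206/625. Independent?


P(A)×P(B) = 949/2500
P(A∩B) = 206/625
Not equal → NOT independent

No, not independent


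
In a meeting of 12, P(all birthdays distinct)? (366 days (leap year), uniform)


P(all different) = Π(366-i)/366 for i=0..11
= (366/366)×(365/366)×...×(355/366)
= 0.833396

P ≈ 0.8334 ≈ 83.34%


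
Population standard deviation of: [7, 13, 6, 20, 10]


Mean = 56/5
  (7-56/5)²=441/25
  (13-56/5)²=81/25
  (6-56/5)²=676/25
  (20-56/5)²=1936/25
  (10-56/5)²=36/25
Σ(x-μ)² = 634/5
σ² = (634/5)/5 = 634/25

σ = √(634/25) ≈ 5.0359


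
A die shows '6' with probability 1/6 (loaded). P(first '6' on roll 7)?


Geometric: P(X=7) = (1-p)^(k-1)×p = (5/6)^6×1/6 = 15625/279936

P(X=7) = 15625/279936 ≈ 5.58%


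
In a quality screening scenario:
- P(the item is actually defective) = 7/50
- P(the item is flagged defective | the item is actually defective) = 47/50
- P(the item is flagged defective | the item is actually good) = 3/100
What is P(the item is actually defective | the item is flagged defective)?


Using Bayes' theorem:
P(A|B) = P(B|A)·P(A) / P(B)

P(the item is flagged defective) = 47/50 × 7/50 + 3/100 × 43/50
= 329/2500 + 129/5000 = 787/5000

P(the item is actually defective|the item is flagged defective) = (329/2500) / (787/5000) = 658/787

P(the item is actually defective|the item is flagged defective) = 658/787 ≈ 83.61%


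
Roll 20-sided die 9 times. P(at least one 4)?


P(no 4)^9 = (19/20)^9 = 322687697779/512000000000
P(≥1) = 1 - 322687697779/512000000000 = 189312302221/512000000000

P = 189312302221/512000000000 ≈ 36.98%


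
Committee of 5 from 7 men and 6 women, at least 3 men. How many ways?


Count by #men:
  3M,2W: C(7,3)×C(6,2)=525
  4M,1W: C(7,4)×C(6,1)=210
  5M,0W: C(7,5)×C(6,0)=21
Total = 756

756


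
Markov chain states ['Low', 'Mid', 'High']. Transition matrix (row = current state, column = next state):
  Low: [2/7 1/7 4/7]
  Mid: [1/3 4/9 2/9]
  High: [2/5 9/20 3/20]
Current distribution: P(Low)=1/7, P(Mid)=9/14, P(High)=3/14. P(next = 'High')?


P(next=High) = Σᵢ P(now=i)×P(i→High)
= 1/7×4/7 + 9/14×2/9 + 3/14×3/20
= 4/49 + 1/7 + 9/280 = 503/1960

P = 503/1960 ≈ 0.2566


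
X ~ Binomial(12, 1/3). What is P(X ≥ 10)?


P(X ≥ 10) = Σ P(X=i) for i=10..12
P(X=10) = 88/177147
P(X=11) = 8/177147
P(X=12) = 1/531441
Sum = 289/531441

P(X ≥ 10) = 289/531441 ≈ 0.05%


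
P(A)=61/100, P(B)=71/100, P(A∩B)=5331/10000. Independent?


P(A)×P(B) = 4331/10000
P(A∩B) = 5331/10000
Not equal → NOT independent

No, not independent


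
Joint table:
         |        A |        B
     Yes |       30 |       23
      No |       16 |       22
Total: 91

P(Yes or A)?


P(Yes∨A) = P(Yes) + P(A) - P(Yes∧A)
= (53 + 46 - 30)/91 = 69/91

P = 69/91 ≈ 75.82%


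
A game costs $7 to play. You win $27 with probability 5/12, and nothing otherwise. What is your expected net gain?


E[gain] = (27-7)×5/12 + (-7)×7/12
= 25/3 - 49/12 = 17/4

Expected net gain = $17/4 ≈ $4.25


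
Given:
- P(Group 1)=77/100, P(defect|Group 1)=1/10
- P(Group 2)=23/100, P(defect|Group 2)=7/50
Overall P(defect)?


P(B) = Σ P(B|Aᵢ)×P(Aᵢ)
  1/10×77/100 = 77/1000
  7/50×23/100 = 161/5000
Sum = 273/2500

P(defect) = 273/2500 ≈ 10.92%


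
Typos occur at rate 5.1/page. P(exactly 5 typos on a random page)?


Poisson(λ=5.1): P(X=5) = e^(-λ)×λ^k/k!
= e^(-5.1) × 5.1^5 / 5!
≈ 0.006096746566 × 3450.25251 / 120 ≈ 0.175294

P(X=5) ≈ 0.175294 ≈ 17.53%


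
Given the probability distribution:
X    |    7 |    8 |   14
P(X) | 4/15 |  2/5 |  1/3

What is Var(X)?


E[X] = 146/15
E[X²] = 104
Var(X) = E[X²] - (E[X])² = 104 - 21316/225 = 2084/225

Var(X) = 2084/225 ≈ 9.2622


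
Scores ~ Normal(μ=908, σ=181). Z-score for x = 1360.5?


z = (x - μ)/σ = (1360.5 - 908)/181 = 2.5

z = 2.5


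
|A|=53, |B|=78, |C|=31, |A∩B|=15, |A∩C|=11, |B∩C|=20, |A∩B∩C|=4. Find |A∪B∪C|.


|A∪B∪C| = 53+78+31-15-11-20+4 = 120

|A∪B∪C| = 120


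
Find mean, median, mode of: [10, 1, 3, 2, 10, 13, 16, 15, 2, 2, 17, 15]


Sorted: [1, 2, 2, 2, 3, 10, 10, 13, 15, 15, 16, 17]
Mean = 106/12 = 53/6
Median = 10
Freq: {10: 2, 1: 1, 3: 1, 2: 3, 13: 1, 16: 1, 15: 2, 17: 1}
Mode: [2]

Mean=53/6, Median=10, Mode=2


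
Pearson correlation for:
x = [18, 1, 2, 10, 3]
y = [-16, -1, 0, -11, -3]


n=5, Σx=34, Σy=-31, Σxy=-408, Σx²=438, Σy²=387
r = (5×(-408) - 34×(-31))/√((5×438 - 34²)(5×387 - (-31)²))
= -986/√(1034×974) = -986/√1007116 ≈ -986/1003.5517 ≈ -0.9825

r ≈ -0.9825


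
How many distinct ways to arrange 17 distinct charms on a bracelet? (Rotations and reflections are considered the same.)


Free circular arrangements: rotations and reflections both identified.
(n-1)!/2 = 16!/2 = 20922789888000/2 = 10461394944000

10461394944000


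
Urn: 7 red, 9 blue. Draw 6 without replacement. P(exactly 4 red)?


Hypergeometric: C(7,4)×C(9,2)/C(16,6)
= 35×36/8008 = 45/286

P(X=4) = 45/286 ≈ 15.73%


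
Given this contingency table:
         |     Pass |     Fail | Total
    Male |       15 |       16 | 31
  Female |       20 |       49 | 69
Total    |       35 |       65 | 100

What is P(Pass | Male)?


P(Pass | Male) = 15/(15+16) = 15/31

P(Pass|Male) = 15/31 ≈ 48.39%


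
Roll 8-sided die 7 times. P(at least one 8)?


P(no 8)^7 = (7/8)^7 = 823543/2097152
P(≥1) = 1 - 823543/2097152 = 1273609/2097152

P = 1273609/2097152 ≈ 60.73%


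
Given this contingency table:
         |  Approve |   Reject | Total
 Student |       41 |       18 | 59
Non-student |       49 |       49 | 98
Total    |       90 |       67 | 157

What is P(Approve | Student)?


P(Approve | Student) = 41/(41+18) = 41/59

P(Approve|Student) = 41/59 ≈ 69.49%


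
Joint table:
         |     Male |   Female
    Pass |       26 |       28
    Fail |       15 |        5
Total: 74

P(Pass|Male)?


P(Pass|Male) = 26/(26+15) = 26/41

P = 26/41 ≈ 63.41%


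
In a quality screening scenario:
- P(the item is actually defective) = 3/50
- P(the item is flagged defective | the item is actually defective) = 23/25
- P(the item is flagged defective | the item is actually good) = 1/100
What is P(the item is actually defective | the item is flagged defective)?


Using Bayes' theorem:
P(A|B) = P(B|A)·P(A) / P(B)

P(the item is flagged defective) = 23/25 × 3/50 + 1/100 × 47/50
= 69/1250 + 47/5000 = 323/5000

P(the item is actually defective|the item is flagged defective) = (69/1250) / (323/5000) = 276/323

P(the item is actually defective|the item is flagged defective) = 276/323 ≈ 85.45%


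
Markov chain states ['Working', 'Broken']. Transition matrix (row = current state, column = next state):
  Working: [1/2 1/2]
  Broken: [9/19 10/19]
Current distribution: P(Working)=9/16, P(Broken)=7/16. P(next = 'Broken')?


P(next=Broken) = Σᵢ P(now=i)×P(i→Broken)
= 9/16×1/2 + 7/16×10/19
= 9/32 + 35/152 = 311/608

P = 311/608 ≈ 0.5115


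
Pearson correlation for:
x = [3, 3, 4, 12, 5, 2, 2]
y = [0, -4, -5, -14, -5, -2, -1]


n=7, Σx=31, Σy=-31, Σxy=-231, Σx²=211, Σy²=267
r = (7×(-231) - 31×(-31))/√((7×211 - 31²)(7×267 - (-31)²))
= -656/√(516×908) = -656/√468528 ≈ -656/684.4911 ≈ -0.9584

r ≈ -0.9584


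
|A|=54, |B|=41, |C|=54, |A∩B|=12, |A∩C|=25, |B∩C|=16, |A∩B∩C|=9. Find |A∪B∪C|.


|A∪B∪C| = 54+41+54-12-25-16+9 = 105

|A∪B∪C| = 105


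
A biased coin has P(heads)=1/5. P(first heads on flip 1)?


Geometric: P(X=1) = (1-p)^(k-1)×p = (4/5)^0×1/5 = 1/5

P(X=1) = 1/5 ≈ 20.00%


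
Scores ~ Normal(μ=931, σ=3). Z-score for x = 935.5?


z = (x - μ)/σ = (935.5 - 931)/3 = 1.5

z = 1.5


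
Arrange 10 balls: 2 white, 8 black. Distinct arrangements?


10!/(2!×8!) = 45

45


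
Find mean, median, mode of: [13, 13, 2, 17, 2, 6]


Sorted: [2, 2, 6, 13, 13, 17]
Mean = 53/6
Median = 19/2
Freq: {13: 2, 2: 2, 17: 1, 6: 1}
Mode: [2, 13]

Mean=53/6, Median=19/2, Mode=[2, 13]


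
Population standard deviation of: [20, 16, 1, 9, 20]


Mean = 66/5
  (20-66/5)²=1156/25
  (16-66/5)²=196/25
  (1-66/5)²=3721/25
  (9-66/5)²=441/25
  (20-66/5)²=1156/25
Σ(x-μ)² = 1334/5
σ² = (1334/5)/5 = 1334/25

σ = √(1334/25) ≈ 7.3048


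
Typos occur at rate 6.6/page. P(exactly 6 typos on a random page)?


Poisson(λ=6.6): P(X=6) = e^(-λ)×λ^k/k!
= e^(-6.6) × 6.6^6 / 6!
≈ 0.001360368038 × 82653.950016 / 720 ≈ 0.156166

P(X=6) ≈ 0.156166 ≈ 15.62%


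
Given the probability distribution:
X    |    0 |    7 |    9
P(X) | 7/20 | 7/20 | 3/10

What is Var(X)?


E[X] = 103/20
E[X²] = 829/20
Var(X) = E[X²] - (E[X])² = 829/20 - 10609/400 = 5971/400

Var(X) = 5971/400 ≈ 14.9275


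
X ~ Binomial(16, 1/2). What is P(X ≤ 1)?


P(X ≤ 1) = Σ P(X=i) for i=0..1
P(X=0) = 1/65536
P(X=1) = 1/4096
Sum = 17/65536

P(X ≤ 1) = 17/65536 ≈ 0.03%


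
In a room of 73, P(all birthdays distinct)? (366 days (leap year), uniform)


P(all different) = Π(366-i)/366 for i=0..72
= (366/366)×(365/366)×...×(294/366)
= 0.000449

P ≈ 0.0004 ≈ 0.04%


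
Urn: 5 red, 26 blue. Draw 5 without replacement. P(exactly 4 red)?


Hypergeometric: C(5,4)×C(26,1)/C(31,5)
= 5×26/169911 = 130/169911

P(X=4) = 130/169911 ≈ 0.08%


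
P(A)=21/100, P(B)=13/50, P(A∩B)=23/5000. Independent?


P(A)×P(B) = 273/5000
P(A∩B) = 23/5000
Not equal → NOT independent

No, not independent


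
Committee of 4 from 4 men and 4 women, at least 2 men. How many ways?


Count by #men:
  2M,2W: C(4,2)×C(4,2)=36
  3M,1W: C(4,3)×C(4,1)=16
  4M,0W: C(4,4)×C(4,0)=1
Total = 53

53


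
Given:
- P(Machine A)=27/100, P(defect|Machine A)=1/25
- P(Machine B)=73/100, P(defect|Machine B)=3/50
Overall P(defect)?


P(B) = Σ P(B|Aᵢ)×P(Aᵢ)
  1/25×27/100 = 27/2500
  3/50×73/100 = 219/5000
Sum = 273/5000

P(defect) = 273/5000 ≈ 5.46%


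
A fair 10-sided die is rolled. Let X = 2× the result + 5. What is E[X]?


E[die] = (1+10)/2 = 11/2
E[X] = 2×11/2 + 5 = 16

E[X] = 16


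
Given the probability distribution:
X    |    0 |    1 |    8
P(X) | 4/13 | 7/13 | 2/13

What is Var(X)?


E[X] = 23/13
E[X²] = 135/13
Var(X) = E[X²] - (E[X])² = 135/13 - 529/169 = 1226/169

Var(X) = 1226/169 ≈ 7.2544


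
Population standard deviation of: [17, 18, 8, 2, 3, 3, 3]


Mean = 54/7
  (17-54/7)²=4225/49
  (18-54/7)²=5184/49
  (8-54/7)²=4/49
  (2-54/7)²=1600/49
  (3-54/7)²=1089/49
  (3-54/7)²=1089/49
  (3-54/7)²=1089/49
Σ(x-μ)² = 2040/7
σ² = (2040/7)/7 = 2040/49

σ = √(2040/49) ≈ 6.4523


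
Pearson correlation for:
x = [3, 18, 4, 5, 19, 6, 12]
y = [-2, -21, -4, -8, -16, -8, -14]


n=7, Σx=67, Σy=-73, Σxy=-960, Σx²=915, Σy²=1041
r = (7×(-960) - 67×(-73))/√((7×915 - 67²)(7×1041 - (-73)²))
= -1829/√(1916×1958) = -1829/√3751528 ≈ -1829/1936.8862 ≈ -0.9443

r ≈ -0.9443


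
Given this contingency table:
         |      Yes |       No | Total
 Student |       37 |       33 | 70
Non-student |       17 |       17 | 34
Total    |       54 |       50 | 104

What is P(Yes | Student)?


P(Yes | Student) = 37/(37+33) = 37/70

P(Yes|Student) = 37/70 ≈ 52.86%


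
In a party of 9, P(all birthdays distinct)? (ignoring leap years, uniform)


P(all different) = Π(365-i)/365 for i=0..8
= (365/365)×(364/365)×...×(357/365)
= 0.905376

P ≈ 0.9054 ≈ 90.54%


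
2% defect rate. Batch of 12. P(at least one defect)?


P(all good) = (49/50)^12 = 191581231380566414401/244140625000000000000
P(≥1 defect) = 52559393619433585599/244140625000000000000

P = 52559393619433585599/244140625000000000000 ≈ 21.53%


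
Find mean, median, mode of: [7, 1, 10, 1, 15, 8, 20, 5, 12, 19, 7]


Sorted: [1, 1, 5, 7, 7, 8, 10, 12, 15, 19, 20]
Mean = 105/11
Median = 8
Freq: {7: 2, 1: 2, 10: 1, 15: 1, 8: 1, 20: 1, 5: 1, 12: 1, 19: 1}
Mode: [1, 7]

Mean=105/11, Median=8, Mode=[1, 7]


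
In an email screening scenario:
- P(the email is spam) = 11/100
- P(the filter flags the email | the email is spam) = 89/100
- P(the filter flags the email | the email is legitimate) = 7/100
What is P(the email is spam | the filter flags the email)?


Using Bayes' theorem:
P(A|B) = P(B|A)·P(A) / P(B)

P(the filter flags the email) = 89/100 × 11/100 + 7/100 × 89/100
= 979/10000 + 623/10000 = 801/5000

P(the email is spam|the filter flags the email) = (979/10000) / (801/5000) = 11/18

P(the email is spam|the filter flags the email) = 11/18 ≈ 61.11%


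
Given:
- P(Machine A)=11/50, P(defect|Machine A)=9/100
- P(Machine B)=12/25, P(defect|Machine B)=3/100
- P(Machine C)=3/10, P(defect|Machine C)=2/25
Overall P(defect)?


P(B) = Σ P(B|Aᵢ)×P(Aᵢ)
  9/100×11/50 = 99/5000
  3/100×12/25 = 9/625
  2/25×3/10 = 3/125
Sum = 291/5000

P(defect) = 291/5000 ≈ 5.82%


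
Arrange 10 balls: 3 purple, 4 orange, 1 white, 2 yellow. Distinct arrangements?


10!/(3!×4!×1!×2!) = 12600

12600


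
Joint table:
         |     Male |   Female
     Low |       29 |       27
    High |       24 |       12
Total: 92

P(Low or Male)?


P(Low∨Male) = P(Low) + P(Male) - P(Low∧Male)
= (56 + 53 - 29)/92 = 80/92 = 20/23

P = 20/23 ≈ 86.96%


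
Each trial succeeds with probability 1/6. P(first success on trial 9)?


Geometric: P(X=9) = (1-p)^(k-1)×p = (5/6)^8×1/6 = 390625/10077696

P(X=9) = 390625/10077696 ≈ 3.88%


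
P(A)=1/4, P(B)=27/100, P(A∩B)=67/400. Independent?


P(A)×P(B) = 27/400
P(A∩B) = 67/400
Not equal → NOT independent

No, not independent


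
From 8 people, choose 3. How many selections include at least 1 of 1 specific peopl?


Complement: C(8,3) - C(7,3) = 56 - 35 = 21

21


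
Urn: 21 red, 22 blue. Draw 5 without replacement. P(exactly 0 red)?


Hypergeometric: C(21,0)×C(22,5)/C(43,5)
= 1×26334/962598 = 627/22919

P(X=0) = 627/22919 ≈ 2.74%


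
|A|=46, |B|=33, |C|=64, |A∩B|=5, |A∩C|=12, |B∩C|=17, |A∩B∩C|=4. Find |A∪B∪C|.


|A∪B∪C| = 46+33+64-5-12-17+4 = 113

|A∪B∪C| = 113


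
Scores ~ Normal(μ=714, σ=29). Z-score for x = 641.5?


z = (x - μ)/σ = (641.5 - 714)/29 = -2.5

z = -2.5


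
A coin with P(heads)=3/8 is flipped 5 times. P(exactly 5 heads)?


Binomial: P(X=5) = C(5,5)×p^5×(1-p)^0
= 1 × 243/32768 × 1 = 243/32768

P(X=5) = 243/32768 ≈ 0.74%


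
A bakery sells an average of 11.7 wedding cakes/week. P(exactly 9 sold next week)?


Poisson(λ=11.7): P(X=9) = e^(-λ)×λ^k/k!
= e^(-11.7) × 11.7^9 / 9!
≈ 8.293819161e-06 × 4108400332.69 / 362880 ≈ 0.093900

P(X=9) ≈ 0.093900 ≈ 9.39%


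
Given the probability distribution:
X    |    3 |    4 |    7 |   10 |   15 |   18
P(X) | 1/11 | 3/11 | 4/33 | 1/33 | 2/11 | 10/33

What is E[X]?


E[X] = Σ x·P(X=x)
= (3)×(1/11) + (4)×(3/11) + (7)×(4/33) + (10)×(1/33) + (15)×(2/11) + (18)×(10/33)
= 353/33

E[X] = 353/33


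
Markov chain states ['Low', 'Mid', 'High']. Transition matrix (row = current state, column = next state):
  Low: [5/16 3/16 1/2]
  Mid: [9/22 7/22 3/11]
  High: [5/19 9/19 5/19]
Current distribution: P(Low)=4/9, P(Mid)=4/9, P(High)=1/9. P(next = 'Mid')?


P(next=Mid) = Σᵢ P(now=i)×P(i→Mid)
= 4/9×3/16 + 4/9×7/22 + 1/9×9/19
= 1/12 + 14/99 + 1/19 = 2087/7524

P = 2087/7524 ≈ 0.2774


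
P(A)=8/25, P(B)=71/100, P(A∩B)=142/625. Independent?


P(A)×P(B) = 142/625
P(A∩B) = 142/625
Equal ✓ → Independent

Yes, independent


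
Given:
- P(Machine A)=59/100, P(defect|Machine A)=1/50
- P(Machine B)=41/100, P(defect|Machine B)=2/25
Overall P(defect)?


P(B) = Σ P(B|Aᵢ)×P(Aᵢ)
  1/50×59/100 = 59/5000
  2/25×41/100 = 41/1250
Sum = 223/5000

P(defect) = 223/5000 ≈ 4.46%


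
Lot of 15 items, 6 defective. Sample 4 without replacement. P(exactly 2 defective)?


Hypergeometric: C(6,2)×C(9,2)/C(15,4)
= 15×36/1365 = 36/91

P(X=2) = 36/91 ≈ 39.56%


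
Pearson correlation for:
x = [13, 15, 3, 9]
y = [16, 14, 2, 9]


n=4, Σx=40, Σy=41, Σxy=505, Σx²=484, Σy²=537
r = (4×505 - 40×41)/√((4×484 - 40²)(4×537 - 41²))
= 380/√(336×467) = 380/√156912 ≈ 380/396.1212 ≈ 0.9593

r ≈ 0.9593


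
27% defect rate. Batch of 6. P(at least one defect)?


P(all good) = (73/100)^6 = 151334226289/1000000000000
P(≥1 defect) = 848665773711/1000000000000

P = 848665773711/1000000000000 ≈ 84.87%


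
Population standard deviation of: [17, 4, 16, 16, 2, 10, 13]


Mean = 78/7
  (17-78/7)²=1681/49
  (4-78/7)²=2500/49
  (16-78/7)²=1156/49
  (16-78/7)²=1156/49
  (2-78/7)²=4096/49
  (10-78/7)²=64/49
  (13-78/7)²=169/49
Σ(x-μ)² = 1546/7
σ² = (1546/7)/7 = 1546/49

σ = √(1546/49) ≈ 5.6170


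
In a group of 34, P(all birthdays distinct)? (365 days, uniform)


P(all different) = Π(365-i)/365 for i=0..33
= (365/365)×(364/365)×...×(332/365)
= 0.204683

P ≈ 0.2047 ≈ 20.47%


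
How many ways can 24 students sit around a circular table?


Circular arrangements of 24 distinct objects: fix one position to break rotational symmetry.
(n-1)! = 23! = 25852016738884976640000

25852016738884976640000


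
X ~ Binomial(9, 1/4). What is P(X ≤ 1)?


P(X ≤ 1) = Σ P(X=i) for i=0..1
P(X=0) = 19683/262144
P(X=1) = 59049/262144
Sum = 19683/65536

P(X ≤ 1) = 19683/65536 ≈ 30.03%


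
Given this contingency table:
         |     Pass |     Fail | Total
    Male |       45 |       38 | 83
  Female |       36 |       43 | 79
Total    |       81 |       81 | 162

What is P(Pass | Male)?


P(Pass | Male) = 45/(45+38) = 45/83

P(Pass|Male) = 45/83 ≈ 54.22%


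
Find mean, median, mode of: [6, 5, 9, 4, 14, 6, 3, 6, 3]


Sorted: [3, 3, 4, 5, 6, 6, 6, 9, 14]
Mean = 56/9
Median = 6
Freq: {6: 3, 5: 1, 9: 1, 4: 1, 14: 1, 3: 2}
Mode: [6]

Mean=56/9, Median=6, Mode=6


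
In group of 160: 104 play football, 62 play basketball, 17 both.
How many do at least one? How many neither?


|A∪B| = 104+62-17 = 149
Neither = 160-149 = 11

At least one: 149; Neither: 11


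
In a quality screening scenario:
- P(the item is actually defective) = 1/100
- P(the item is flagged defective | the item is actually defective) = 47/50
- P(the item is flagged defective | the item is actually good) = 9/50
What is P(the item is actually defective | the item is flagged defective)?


Using Bayes' theorem:
P(A|B) = P(B|A)·P(A) / P(B)

P(the item is flagged defective) = 47/50 × 1/100 + 9/50 × 99/100
= 47/5000 + 891/5000 = 469/2500

P(the item is actually defective|the item is flagged defective) = (47/5000) / (469/2500) = 47/938

P(the item is actually defective|the item is flagged defective) = 47/938 ≈ 5.01%


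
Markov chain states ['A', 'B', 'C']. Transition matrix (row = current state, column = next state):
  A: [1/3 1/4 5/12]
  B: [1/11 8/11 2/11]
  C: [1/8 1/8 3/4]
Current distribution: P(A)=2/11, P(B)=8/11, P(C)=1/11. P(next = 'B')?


P(next=B) = Σᵢ P(now=i)×P(i→B)
= 2/11×1/4 + 8/11×8/11 + 1/11×1/8
= 1/22 + 64/121 + 1/88 = 567/968

P = 567/968 ≈ 0.5857


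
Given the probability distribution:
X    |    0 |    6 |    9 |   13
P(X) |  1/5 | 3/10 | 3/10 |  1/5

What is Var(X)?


E[X] = 71/10
E[X²] = 689/10
Var(X) = E[X²] - (E[X])² = 689/10 - 5041/100 = 1849/100

Var(X) = 1849/100 ≈ 18.4900


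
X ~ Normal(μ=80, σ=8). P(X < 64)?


z = (64-80)/8 = -2.0
P(Z < -2.0) = 0.0228

P(X < 64) ≈ 0.0228


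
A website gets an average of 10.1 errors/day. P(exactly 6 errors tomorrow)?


Poisson(λ=10.1): P(X=6) = e^(-λ)×λ^k/k!
= e^(-10.1) × 10.1^6 / 6!
≈ 4.107955523e-05 × 1061520.1506 / 720 ≈ 0.060565

P(X=6) ≈ 0.060565 ≈ 6.06%


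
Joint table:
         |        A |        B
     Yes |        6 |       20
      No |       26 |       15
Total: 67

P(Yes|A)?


P(Yes|A) = 6/(6+26) = 6/32 = 3/16

P = 3/16 ≈ 18.75%


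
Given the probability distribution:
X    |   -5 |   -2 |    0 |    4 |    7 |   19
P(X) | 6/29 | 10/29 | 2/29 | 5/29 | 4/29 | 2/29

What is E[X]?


E[X] = Σ x·P(X=x)
= (-5)×(6/29) + (-2)×(10/29) + (0)×(2/29) + (4)×(5/29) + (7)×(4/29) + (19)×(2/29)
= 36/29

E[X] = 36/29


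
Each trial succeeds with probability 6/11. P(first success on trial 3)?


Geometric: P(X=3) = (1-p)^(k-1)×p = (5/11)^2×6/11 = 150/1331

P(X=3) = 150/1331 ≈ 11.27%


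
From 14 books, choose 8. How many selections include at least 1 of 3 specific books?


Complement: C(14,8) - C(11,8) = 3003 - 165 = 2838

2838


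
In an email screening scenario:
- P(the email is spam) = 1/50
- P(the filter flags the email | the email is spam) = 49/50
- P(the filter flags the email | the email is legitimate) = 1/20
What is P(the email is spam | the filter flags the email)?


Using Bayes' theorem:
P(A|B) = P(B|A)·P(A) / P(B)

P(the filter flags the email) = 49/50 × 1/50 + 1/20 × 49/50
= 49/2500 + 49/1000 = 343/5000

P(the email is spam|the filter flags the email) = (49/2500) / (343/5000) = 2/7

P(the email is spam|the filter flags the email) = 2/7 ≈ 28.57%


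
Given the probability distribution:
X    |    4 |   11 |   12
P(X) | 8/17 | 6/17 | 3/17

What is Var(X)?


E[X] = 134/17
E[X²] = 1286/17
Var(X) = E[X²] - (E[X])² = 1286/17 - 17956/289 = 3906/289

Var(X) = 3906/289 ≈ 13.5156


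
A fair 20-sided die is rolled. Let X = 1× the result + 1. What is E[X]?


E[die] = (1+20)/2 = 21/2
E[X] = 1×21/2 + 1 = 23/2

E[X] = 23/2


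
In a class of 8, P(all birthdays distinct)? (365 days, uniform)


P(all different) = Π(365-i)/365 for i=0..7
= (365/365)×(364/365)×...×(358/365)
= 0.925665

P ≈ 0.9257 ≈ 92.57%


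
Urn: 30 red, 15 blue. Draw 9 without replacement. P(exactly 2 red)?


Hypergeometric: C(30,2)×C(15,7)/C(45,9)
= 435×6435/886163135 = 3915/1239389

P(X=2) = 3915/1239389 ≈ 0.32%


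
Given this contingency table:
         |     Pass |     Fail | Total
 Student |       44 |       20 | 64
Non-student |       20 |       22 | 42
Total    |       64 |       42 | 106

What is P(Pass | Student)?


P(Pass | Student) = 44/(44+20) = 44/64 = 11/16

P(Pass|Student) = 11/16 ≈ 68.75%


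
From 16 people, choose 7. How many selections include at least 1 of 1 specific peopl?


Complement: C(16,7) - C(15,7) = 11440 - 6435 = 5005

5005


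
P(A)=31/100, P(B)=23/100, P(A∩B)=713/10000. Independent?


P(A)×P(B) = 713/10000
P(A∩B) = 713/10000
Equal ✓ → Independent

Yes, independent


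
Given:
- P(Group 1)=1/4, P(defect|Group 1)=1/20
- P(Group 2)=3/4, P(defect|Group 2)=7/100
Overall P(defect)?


P(B) = Σ P(B|Aᵢ)×P(Aᵢ)
  1/20×1/4 = 1/80
  7/100×3/4 = 21/400
Sum = 13/200

P(defect) = 13/200 ≈ 6.50%


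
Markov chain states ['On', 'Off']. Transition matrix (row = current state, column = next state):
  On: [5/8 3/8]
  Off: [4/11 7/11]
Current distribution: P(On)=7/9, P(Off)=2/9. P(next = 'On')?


P(next=On) = Σᵢ P(now=i)×P(i→On)
= 7/9×5/8 + 2/9×4/11
= 35/72 + 8/99 = 449/792

P = 449/792 ≈ 0.5669


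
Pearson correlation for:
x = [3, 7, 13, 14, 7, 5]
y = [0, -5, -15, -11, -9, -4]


n=6, Σx=49, Σy=-44, Σxy=-467, Σx²=497, Σy²=468
r = (6×(-467) - 49×(-44))/√((6×497 - 49²)(6×468 - (-44)²))
= -646/√(581×872) = -646/√506632 ≈ -646/711.7809 ≈ -0.9076

r ≈ -0.9076


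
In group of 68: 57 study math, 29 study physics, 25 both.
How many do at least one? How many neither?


|A∪B| = 57+29-25 = 61
Neither = 68-61 = 7

At least one: 61; Neither: 7


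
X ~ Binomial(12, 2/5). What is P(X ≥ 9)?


P(X ≥ 9) = Σ P(X=i) for i=9..12
P(X=9) = 608256/48828125
P(X=10) = 608256/244140625
P(X=11) = 73728/244140625
P(X=12) = 4096/244140625
Sum = 745472/48828125

P(X ≥ 9) = 745472/48828125 ≈ 1.53%


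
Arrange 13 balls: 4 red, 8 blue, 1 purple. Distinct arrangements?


13!/(4!×8!×1!) = 6435

6435


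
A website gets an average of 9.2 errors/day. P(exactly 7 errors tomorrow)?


Poisson(λ=9.2): P(X=7) = e^(-λ)×λ^k/k!
= e^(-9.2) × 9.2^7 / 7!
≈ 0.0001010394018 × 5578466.01236 / 5040 ≈ 0.111834

P(X=7) ≈ 0.111834 ≈ 11.18%


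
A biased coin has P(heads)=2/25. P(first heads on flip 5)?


Geometric: P(X=5) = (1-p)^(k-1)×p = (23/25)^4×2/25 = 559682/9765625

P(X=5) = 559682/9765625 ≈ 5.73%


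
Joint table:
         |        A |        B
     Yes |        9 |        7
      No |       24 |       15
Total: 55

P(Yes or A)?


P(Yes∨A) = P(Yes) + P(A) - P(Yes∧A)
= (16 + 33 - 9)/55 = 40/55 = 8/11

P = 8/11 ≈ 72.73%


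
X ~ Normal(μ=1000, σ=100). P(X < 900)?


z = (900-1000)/100 = -1.0
P(Z < -1.0) = 0.1587

P(X < 900) ≈ 0.1587


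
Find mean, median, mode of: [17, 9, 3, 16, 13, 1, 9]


Sorted: [1, 3, 9, 9, 13, 16, 17]
Mean = 68/7
Median = 9
Freq: {17: 1, 9: 2, 3: 1, 16: 1, 13: 1, 1: 1}
Mode: [9]

Mean=68/7, Median=9, Mode=9


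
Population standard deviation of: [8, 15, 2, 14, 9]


Mean = 48/5
  (8-48/5)²=64/25
  (15-48/5)²=729/25
  (2-48/5)²=1444/25
  (14-48/5)²=484/25
  (9-48/5)²=9/25
Σ(x-μ)² = 546/5
σ² = (546/5)/5 = 546/25

σ = √(546/25) ≈ 4.6733


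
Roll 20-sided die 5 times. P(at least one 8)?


P(no 8)^5 = (19/20)^5 = 2476099/3200000
P(≥1) = 1 - 2476099/3200000 = 723901/3200000

P = 723901/3200000 ≈ 22.62%


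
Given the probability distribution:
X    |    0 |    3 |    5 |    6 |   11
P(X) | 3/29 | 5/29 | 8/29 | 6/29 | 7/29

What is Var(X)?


E[X] = 168/29
E[X²] = 1308/29
Var(X) = E[X²] - (E[X])² = 1308/29 - 28224/841 = 9708/841

Var(X) = 9708/841 ≈ 11.5434


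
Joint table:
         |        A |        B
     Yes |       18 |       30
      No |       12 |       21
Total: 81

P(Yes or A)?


P(Yes∨A) = P(Yes) + P(A) - P(Yes∧A)
= (48 + 30 - 18)/81 = 60/81 = 20/27

P = 20/27 ≈ 74.07%


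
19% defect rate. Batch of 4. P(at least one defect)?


P(all good) = (81/100)^4 = 43046721/100000000
P(≥1 defect) = 56953279/100000000

P = 56953279/100000000 ≈ 56.95%


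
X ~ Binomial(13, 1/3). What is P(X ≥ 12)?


P(X ≥ 12) = Σ P(X=i) for i=12..13
P(X=12) = 26/1594323
P(X=13) = 1/1594323
Sum = 1/59049

P(X ≥ 12) = 1/59049 ≈ 0.00%


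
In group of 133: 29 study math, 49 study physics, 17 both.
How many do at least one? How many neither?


|A∪B| = 29+49-17 = 61
Neither = 133-61 = 72

At least one: 61; Neither: 72


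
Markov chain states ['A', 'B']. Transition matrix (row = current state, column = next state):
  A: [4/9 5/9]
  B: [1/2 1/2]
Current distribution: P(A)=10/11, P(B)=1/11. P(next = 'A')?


P(next=A) = Σᵢ P(now=i)×P(i→A)
= 10/11×4/9 + 1/11×1/2
= 40/99 + 1/22 = 89/198

P = 89/198 ≈ 0.4495


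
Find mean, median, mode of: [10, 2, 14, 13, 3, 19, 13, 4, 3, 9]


Sorted: [2, 3, 3, 4, 9, 10, 13, 13, 14, 19]
Mean = 90/10 = 9
Median = 19/2
Freq: {10: 1, 2: 1, 14: 1, 13: 2, 3: 2, 19: 1, 4: 1, 9: 1}
Mode: [3, 13]

Mean=9, Median=19/2, Mode=[3, 13]


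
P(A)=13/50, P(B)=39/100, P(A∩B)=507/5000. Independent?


P(A)×P(B) = 507/5000
P(A∩B) = 507/5000
Equal ✓ → Independent

Yes, independent


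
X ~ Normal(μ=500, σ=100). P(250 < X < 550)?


z₁=(250-500)/100=-2.5, z₂=(550-500)/100=0.5
P = Φ(0.5) - Φ(-2.5) = 0.691462 - 0.006210 = 0.685252 ≈ 0.6853

P(250 < X < 550) ≈ 0.6853


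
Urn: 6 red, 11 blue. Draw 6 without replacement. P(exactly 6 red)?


Hypergeometric: C(6,6)×C(11,0)/C(17,6)
= 1×1/12376 = 1/12376

P(X=6) = 1/12376 ≈ 0.01%


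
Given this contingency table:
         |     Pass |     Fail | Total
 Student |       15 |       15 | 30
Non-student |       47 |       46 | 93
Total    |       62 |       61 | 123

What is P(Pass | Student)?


P(Pass | Student) = 15/(15+15) = 15/30 = 1/2

P(Pass|Student) = 1/2 ≈ 50.00%


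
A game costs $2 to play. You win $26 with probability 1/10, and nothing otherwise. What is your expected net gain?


E[gain] = (26-2)×1/10 + (-2)×9/10
= 12/5 - 9/5 = 3/5

Expected net gain = $3/5 ≈ $0.60


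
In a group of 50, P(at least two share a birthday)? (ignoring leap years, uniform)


P(all different) = Π(365-i)/365 for i=0..49
= 0.029626
P(match) = 1 - 0.029626 = 0.970374

P ≈ 0.9704 ≈ 97.04%


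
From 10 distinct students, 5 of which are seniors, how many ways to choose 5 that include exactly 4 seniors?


Choose 4 of the 5 seniors and 1 of the other 5 students:
C(5,4)×C(5,1) = 5×5 = 25

25


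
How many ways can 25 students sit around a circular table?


Circular arrangements of 25 distinct objects: fix one position to break rotational symmetry.
(n-1)! = 24! = 620448401733239439360000

620448401733239439360000


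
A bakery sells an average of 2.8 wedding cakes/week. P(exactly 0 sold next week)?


Poisson(λ=2.8): P(X=0) = e^(-λ)×λ^k/k!
= e^(-2.8) × 2.8^0 / 0!
≈ 0.06081006263 × 1 / 1 ≈ 0.060810

P(X=0) ≈ 0.060810 ≈ 6.08%


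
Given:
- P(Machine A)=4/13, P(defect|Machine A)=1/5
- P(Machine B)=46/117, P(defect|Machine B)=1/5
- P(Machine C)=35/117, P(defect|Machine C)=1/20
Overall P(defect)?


P(B) = Σ P(B|Aᵢ)×P(Aᵢ)
  1/5×4/13 = 4/65
  1/5×46/117 = 46/585
  1/20×35/117 = 7/468
Sum = 121/780

P(defect) = 121/780 ≈ 15.51%


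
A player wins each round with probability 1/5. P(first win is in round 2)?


Geometric: P(X=2) = (1-p)^(k-1)×p = (4/5)^1×1/5 = 4/25

P(X=2) = 4/25 ≈ 16.00%


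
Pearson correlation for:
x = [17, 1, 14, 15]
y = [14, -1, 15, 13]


n=4, Σx=47, Σy=41, Σxy=642, Σx²=711, Σy²=591
r = (4×642 - 47×41)/√((4×711 - 47²)(4×591 - 41²))
= 641/√(635×683) = 641/√433705 ≈ 641/658.5628 ≈ 0.9733

r ≈ 0.9733


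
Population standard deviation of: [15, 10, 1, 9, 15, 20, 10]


Mean = 80/7
  (15-80/7)²=625/49
  (10-80/7)²=100/49
  (1-80/7)²=5329/49
  (9-80/7)²=289/49
  (15-80/7)²=625/49
  (20-80/7)²=3600/49
  (10-80/7)²=100/49
Σ(x-μ)² = 1524/7
σ² = (1524/7)/7 = 1524/49

σ = √(1524/49) ≈ 5.5769


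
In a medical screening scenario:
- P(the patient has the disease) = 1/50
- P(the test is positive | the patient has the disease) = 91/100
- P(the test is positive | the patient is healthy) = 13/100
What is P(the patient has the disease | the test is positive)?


Using Bayes' theorem:
P(A|B) = P(B|A)·P(A) / P(B)

P(the test is positive) = 91/100 × 1/50 + 13/100 × 49/50
= 91/5000 + 637/5000 = 91/625

P(the patient has the disease|the test is positive) = (91/5000) / (91/625) = 1/8

P(the patient has the disease|the test is positive) = 1/8 ≈ 12.50%


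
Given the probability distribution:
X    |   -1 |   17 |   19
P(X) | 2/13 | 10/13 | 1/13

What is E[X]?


E[X] = Σ x·P(X=x)
= (-1)×(2/13) + (17)×(10/13) + (19)×(1/13)
= 187/13

E[X] = 187/13


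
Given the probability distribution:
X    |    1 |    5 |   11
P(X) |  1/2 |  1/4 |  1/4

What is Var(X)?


E[X] = 9/2
E[X²] = 37
Var(X) = E[X²] - (E[X])² = 37 - 81/4 = 67/4

Var(X) = 67/4 ≈ 16.7500


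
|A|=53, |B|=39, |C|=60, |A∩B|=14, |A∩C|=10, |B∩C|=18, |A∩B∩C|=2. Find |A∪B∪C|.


|A∪B∪C| = 53+39+60-14-10-18+2 = 112

|A∪B∪C| = 112


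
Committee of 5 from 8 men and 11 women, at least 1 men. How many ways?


Count by #men:
  1M,4W: C(8,1)×C(11,4)=2640
  2M,3W: C(8,2)×C(11,3)=4620
  3M,2W: C(8,3)×C(11,2)=3080
  4M,1W: C(8,4)×C(11,1)=770
  5M,0W: C(8,5)×C(11,0)=56
Total = 11166

11166


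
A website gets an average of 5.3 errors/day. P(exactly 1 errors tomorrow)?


Poisson(λ=5.3): P(X=1) = e^(-λ)×λ^k/k!
= e^(-5.3) × 5.3^1 / 1!
≈ 0.004991593907 × 5.3 / 1 ≈ 0.026455

P(X=1) ≈ 0.026455 ≈ 2.65%


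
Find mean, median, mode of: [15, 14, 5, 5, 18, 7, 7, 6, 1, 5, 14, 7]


Sorted: [1, 5, 5, 5, 6, 7, 7, 7, 14, 14, 15, 18]
Mean = 104/12 = 26/3
Median = 7
Freq: {15: 1, 14: 2, 5: 3, 18: 1, 7: 3, 6: 1, 1: 1}
Mode: [5, 7]

Mean=26/3, Median=7, Mode=[5, 7]


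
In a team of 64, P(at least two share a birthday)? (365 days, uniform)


P(all different) = Π(365-i)/365 for i=0..63
= 0.002810
P(match) = 1 - 0.002810 = 0.997190

P ≈ 0.9972 ≈ 99.72%


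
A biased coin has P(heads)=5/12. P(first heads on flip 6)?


Geometric: P(X=6) = (1-p)^(k-1)×p = (7/12)^5×5/12 = 84035/2985984

P(X=6) = 84035/2985984 ≈ 2.81%


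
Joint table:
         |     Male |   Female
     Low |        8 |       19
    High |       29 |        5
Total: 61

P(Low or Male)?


P(Low∨Male) = P(Low) + P(Male) - P(Low∧Male)
= (27 + 37 - 8)/61 = 56/61

P = 56/61 ≈ 91.80%


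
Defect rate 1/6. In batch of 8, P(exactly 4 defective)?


Binomial: P(X=4) = C(8,4)×p^4×(1-p)^4
= 70 × 1/1296 × 625/1296 = 21875/839808

P(X=4) = 21875/839808 ≈ 2.60%


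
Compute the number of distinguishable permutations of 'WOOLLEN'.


Letters: 7, freq: {'W': 1, 'O': 2, 'L': 2, 'E': 1, 'N': 1}
7!/(1!×2!×2!×1!×1!) = 5040/4 = 1260

1260


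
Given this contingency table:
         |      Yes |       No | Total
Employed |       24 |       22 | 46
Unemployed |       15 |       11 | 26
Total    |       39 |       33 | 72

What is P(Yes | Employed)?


P(Yes | Employed) = 24/(24+22) = 24/46 = 12/23

P(Yes|Employed) = 12/23 ≈ 52.17%


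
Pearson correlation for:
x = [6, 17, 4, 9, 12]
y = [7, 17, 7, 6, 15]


n=5, Σx=48, Σy=52, Σxy=593, Σx²=566, Σy²=648
r = (5×593 - 48×52)/√((5×566 - 48²)(5×648 - 52²))
= 469/√(526×536) = 469/√281936 ≈ 469/530.9765 ≈ 0.8833

r ≈ 0.8833


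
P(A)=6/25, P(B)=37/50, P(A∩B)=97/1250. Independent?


P(A)×P(B) = 111/625
P(A∩B) = 97/1250
Not equal → NOT independent

No, not independent


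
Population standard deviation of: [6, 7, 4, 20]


Mean = 37/4
  (6-37/4)²=169/16
  (7-37/4)²=81/16
  (4-37/4)²=441/16
  (20-37/4)²=1849/16
Σ(x-μ)² = 635/4
σ² = (635/4)/4 = 635/16

σ = √(635/16) ≈ 6.2998


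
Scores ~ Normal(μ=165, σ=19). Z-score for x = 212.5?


z = (x - μ)/σ = (212.5 - 165)/19 = 2.5

z = 2.5


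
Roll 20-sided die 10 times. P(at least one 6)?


P(no 6)^10 = (19/20)^10 = 6131066257801/10240000000000
P(≥1) = 1 - 6131066257801/10240000000000 = 4108933742199/10240000000000

P = 4108933742199/10240000000000 ≈ 40.13%


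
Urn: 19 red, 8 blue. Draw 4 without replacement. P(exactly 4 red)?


Hypergeometric: C(19,4)×C(8,0)/C(27,4)
= 3876×1/17550 = 646/2925

P(X=4) = 646/2925 ≈ 22.09%


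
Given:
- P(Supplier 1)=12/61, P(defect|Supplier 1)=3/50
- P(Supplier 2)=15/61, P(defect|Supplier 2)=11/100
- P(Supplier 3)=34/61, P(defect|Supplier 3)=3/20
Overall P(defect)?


P(B) = Σ P(B|Aᵢ)×P(Aᵢ)
  3/50×12/61 = 18/1525
  11/100×15/61 = 33/1220
  3/20×34/61 = 51/610
Sum = 747/6100

P(defect) = 747/6100 ≈ 12.25%


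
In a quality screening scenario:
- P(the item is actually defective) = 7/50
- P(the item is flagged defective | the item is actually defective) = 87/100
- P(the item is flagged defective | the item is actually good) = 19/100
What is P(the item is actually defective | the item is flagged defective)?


Using Bayes' theorem:
P(A|B) = P(B|A)·P(A) / P(B)

P(the item is flagged defective) = 87/100 × 7/50 + 19/100 × 43/50
= 609/5000 + 817/5000 = 713/2500

P(the item is actually defective|the item is flagged defective) = (609/5000) / (713/2500) = 609/1426

P(the item is actually defective|the item is flagged defective) = 609/1426 ≈ 42.71%
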